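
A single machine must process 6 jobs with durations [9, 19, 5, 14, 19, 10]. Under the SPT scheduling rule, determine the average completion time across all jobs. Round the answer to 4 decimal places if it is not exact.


Sort jobs by processing time (SPT order): [5, 9, 10, 14, 19, 19]
Compute completion times sequentially:
  Job 1: processing = 5, completes at 5
  Job 2: processing = 9, completes at 14
  Job 3: processing = 10, completes at 24
  Job 4: processing = 14, completes at 38
  Job 5: processing = 19, completes at 57
  Job 6: processing = 19, completes at 76
Sum of completion times = 214
Average completion time = 214/6 = 35.6667

35.6667


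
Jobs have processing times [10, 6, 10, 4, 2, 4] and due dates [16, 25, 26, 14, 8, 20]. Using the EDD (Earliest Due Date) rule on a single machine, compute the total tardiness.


Sort by due date (EDD order): [(2, 8), (4, 14), (10, 16), (4, 20), (6, 25), (10, 26)]
Compute completion times and tardiness:
  Job 1: p=2, d=8, C=2, tardiness=max(0,2-8)=0
  Job 2: p=4, d=14, C=6, tardiness=max(0,6-14)=0
  Job 3: p=10, d=16, C=16, tardiness=max(0,16-16)=0
  Job 4: p=4, d=20, C=20, tardiness=max(0,20-20)=0
  Job 5: p=6, d=25, C=26, tardiness=max(0,26-25)=1
  Job 6: p=10, d=26, C=36, tardiness=max(0,36-26)=10
Total tardiness = 11

11


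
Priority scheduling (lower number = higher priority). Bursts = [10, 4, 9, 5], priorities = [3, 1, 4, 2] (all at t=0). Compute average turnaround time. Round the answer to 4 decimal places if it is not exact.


Sort by priority (ascending = highest first):
Order: [(1, 4), (2, 5), (3, 10), (4, 9)]
Completion times:
  Priority 1, burst=4, C=4
  Priority 2, burst=5, C=9
  Priority 3, burst=10, C=19
  Priority 4, burst=9, C=28
Average turnaround = 60/4 = 15.0

15.0


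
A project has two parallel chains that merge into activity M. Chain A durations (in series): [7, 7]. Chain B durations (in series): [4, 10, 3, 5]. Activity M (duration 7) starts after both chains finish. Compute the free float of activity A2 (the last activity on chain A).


ES(A2) = sum of predecessors on chain A = 7
EF(A2) = ES + duration = 7 + 7 = 14
Successor of A2 is M. ES(M) = max(sum(A), sum(B)) = max(14, 22) = 22
Free float = ES(successor) - EF(current) = 22 - 14 = 8

8


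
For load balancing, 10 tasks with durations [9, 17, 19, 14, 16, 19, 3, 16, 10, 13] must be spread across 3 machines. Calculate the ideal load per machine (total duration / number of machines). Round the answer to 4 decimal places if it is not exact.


Total processing time = 9 + 17 + 19 + 14 + 16 + 19 + 3 + 16 + 10 + 13 = 136
Number of machines = 3
Ideal balanced load = 136 / 3 = 45.3333

45.3333


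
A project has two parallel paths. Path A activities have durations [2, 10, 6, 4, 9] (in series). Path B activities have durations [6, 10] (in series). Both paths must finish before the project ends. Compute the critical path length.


Path A total = 2 + 10 + 6 + 4 + 9 = 31
Path B total = 6 + 10 = 16
Critical path = longest path = max(31, 16) = 31

31


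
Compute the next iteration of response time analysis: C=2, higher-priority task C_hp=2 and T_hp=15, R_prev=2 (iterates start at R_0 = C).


R_next = C + ceil(R_prev / T_hp) * C_hp
ceil(2 / 15) = ceil(0.1333) = 1
Interference = 1 * 2 = 2
R_next = 2 + 2 = 4

4


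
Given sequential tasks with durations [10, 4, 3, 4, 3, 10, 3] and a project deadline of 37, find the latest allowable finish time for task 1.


LF(activity 1) = deadline - sum of successor durations
Successors: activities 2 through 7 with durations [4, 3, 4, 3, 10, 3]
Sum of successor durations = 27
LF = 37 - 27 = 10

10


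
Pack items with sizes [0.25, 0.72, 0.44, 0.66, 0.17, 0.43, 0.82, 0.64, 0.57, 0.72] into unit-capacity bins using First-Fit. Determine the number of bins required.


Place items sequentially using First-Fit:
  Item 0.25 -> new Bin 1
  Item 0.72 -> Bin 1 (now 0.97)
  Item 0.44 -> new Bin 2
  Item 0.66 -> new Bin 3
  Item 0.17 -> Bin 2 (now 0.61)
  Item 0.43 -> new Bin 4
  Item 0.82 -> new Bin 5
  Item 0.64 -> new Bin 6
  Item 0.57 -> Bin 4 (now 1.0)
  Item 0.72 -> new Bin 7
Total bins used = 7

7


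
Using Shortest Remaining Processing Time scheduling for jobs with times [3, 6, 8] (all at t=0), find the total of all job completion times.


Since all jobs arrive at t=0, SRPT equals SPT ordering.
SPT order: [3, 6, 8]
Completion times:
  Job 1: p=3, C=3
  Job 2: p=6, C=9
  Job 3: p=8, C=17
Total completion time = 3 + 9 + 17 = 29

29


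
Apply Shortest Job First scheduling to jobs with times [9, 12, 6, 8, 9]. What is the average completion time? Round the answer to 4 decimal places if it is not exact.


SJF order (ascending): [6, 8, 9, 9, 12]
Completion times:
  Job 1: burst=6, C=6
  Job 2: burst=8, C=14
  Job 3: burst=9, C=23
  Job 4: burst=9, C=32
  Job 5: burst=12, C=44
Average completion = 119/5 = 23.8

23.8


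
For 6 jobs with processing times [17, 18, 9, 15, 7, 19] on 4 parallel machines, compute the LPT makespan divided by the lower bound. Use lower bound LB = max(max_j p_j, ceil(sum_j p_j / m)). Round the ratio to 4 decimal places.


LPT order: [19, 18, 17, 15, 9, 7]
Machine loads after assignment: [19, 18, 24, 24]
LPT makespan = 24
Lower bound = max(max_job, ceil(total/4)) = max(19, 22) = 22
Ratio = 24 / 22 = 1.0909

1.0909


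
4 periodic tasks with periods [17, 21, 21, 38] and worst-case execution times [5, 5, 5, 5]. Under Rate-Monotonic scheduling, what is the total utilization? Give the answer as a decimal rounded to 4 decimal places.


Compute individual utilizations (exact fractions):
  Task 1: C/T = 5/17 (approx. 0.2941)
  Task 2: C/T = 5/21 (approx. 0.2381)
  Task 3: C/T = 5/21 (approx. 0.2381)
  Task 4: C/T = 5/38 (approx. 0.1316)
Total utilization U = 5/17 + 5/21 + 5/21 + 5/38 = 12235/13566
Rounded to 4 decimal places: U = 0.9019
RM (Liu & Layland) bound for 4 tasks = 0.756828; compare with U = 12235/13566 (approx. 0.901887)
bound < U <= 1, so the RM sufficient condition is not met (inconclusive; an exact test such as response-time analysis is needed).

0.9019


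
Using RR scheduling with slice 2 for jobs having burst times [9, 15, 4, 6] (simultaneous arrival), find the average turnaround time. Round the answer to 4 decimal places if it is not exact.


Time quantum = 2
Execution trace:
  J1 runs 2 units, time = 2
  J2 runs 2 units, time = 4
  J3 runs 2 units, time = 6
  J4 runs 2 units, time = 8
  J1 runs 2 units, time = 10
  J2 runs 2 units, time = 12
  J3 runs 2 units, time = 14
  J4 runs 2 units, time = 16
  J1 runs 2 units, time = 18
  J2 runs 2 units, time = 20
  J4 runs 2 units, time = 22
  J1 runs 2 units, time = 24
  J2 runs 2 units, time = 26
  J1 runs 1 units, time = 27
  J2 runs 2 units, time = 29
  J2 runs 2 units, time = 31
  J2 runs 2 units, time = 33
  J2 runs 1 units, time = 34
Finish times: [27, 34, 14, 22]
Average turnaround = 97/4 = 24.25

24.25


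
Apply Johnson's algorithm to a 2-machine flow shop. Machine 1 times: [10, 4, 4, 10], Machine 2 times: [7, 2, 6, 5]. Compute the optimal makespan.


Apply Johnson's rule:
  Group 1 (a <= b): [(3, 4, 6)]
  Group 2 (a > b): [(1, 10, 7), (4, 10, 5), (2, 4, 2)]
Optimal job order: [3, 1, 4, 2]
Schedule:
  Job 3: M1 done at 4, M2 done at 10
  Job 1: M1 done at 14, M2 done at 21
  Job 4: M1 done at 24, M2 done at 29
  Job 2: M1 done at 28, M2 done at 31
Makespan = 31

31


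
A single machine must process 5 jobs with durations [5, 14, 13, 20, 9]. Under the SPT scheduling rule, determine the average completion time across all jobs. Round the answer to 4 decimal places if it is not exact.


Sort jobs by processing time (SPT order): [5, 9, 13, 14, 20]
Compute completion times sequentially:
  Job 1: processing = 5, completes at 5
  Job 2: processing = 9, completes at 14
  Job 3: processing = 13, completes at 27
  Job 4: processing = 14, completes at 41
  Job 5: processing = 20, completes at 61
Sum of completion times = 148
Average completion time = 148/5 = 29.6

29.6


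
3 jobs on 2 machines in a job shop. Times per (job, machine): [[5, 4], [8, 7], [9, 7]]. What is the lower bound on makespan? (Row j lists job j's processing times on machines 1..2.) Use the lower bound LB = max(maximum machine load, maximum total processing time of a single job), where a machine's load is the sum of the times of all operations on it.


Machine loads:
  Machine 1: 5 + 8 + 9 = 22
  Machine 2: 4 + 7 + 7 = 18
Max machine load = 22
Job totals:
  Job 1: 9
  Job 2: 15
  Job 3: 16
Max job total = 16
Lower bound = max(22, 16) = 22

22


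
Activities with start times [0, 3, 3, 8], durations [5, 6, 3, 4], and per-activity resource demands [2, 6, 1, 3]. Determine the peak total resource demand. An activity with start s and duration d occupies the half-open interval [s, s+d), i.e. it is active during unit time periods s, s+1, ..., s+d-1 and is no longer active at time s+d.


Each activity i is active on [start_i, start_i + duration_i).
Compute total resource usage per time slot:
  t=0: active resources = [2], total = 2
  t=1: active resources = [2], total = 2
  t=2: active resources = [2], total = 2
  t=3: active resources = [2, 6, 1], total = 9
  t=4: active resources = [2, 6, 1], total = 9
  t=5: active resources = [6, 1], total = 7
  t=6: active resources = [6], total = 6
  t=7: active resources = [6], total = 6
  t=8: active resources = [6, 3], total = 9
  t=9: active resources = [3], total = 3
  t=10: active resources = [3], total = 3
  t=11: active resources = [3], total = 3
Peak resource demand = 9

9


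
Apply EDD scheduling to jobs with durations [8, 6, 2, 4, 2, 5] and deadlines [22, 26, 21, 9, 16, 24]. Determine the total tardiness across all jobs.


Sort by due date (EDD order): [(4, 9), (2, 16), (2, 21), (8, 22), (5, 24), (6, 26)]
Compute completion times and tardiness:
  Job 1: p=4, d=9, C=4, tardiness=max(0,4-9)=0
  Job 2: p=2, d=16, C=6, tardiness=max(0,6-16)=0
  Job 3: p=2, d=21, C=8, tardiness=max(0,8-21)=0
  Job 4: p=8, d=22, C=16, tardiness=max(0,16-22)=0
  Job 5: p=5, d=24, C=21, tardiness=max(0,21-24)=0
  Job 6: p=6, d=26, C=27, tardiness=max(0,27-26)=1
Total tardiness = 1

1


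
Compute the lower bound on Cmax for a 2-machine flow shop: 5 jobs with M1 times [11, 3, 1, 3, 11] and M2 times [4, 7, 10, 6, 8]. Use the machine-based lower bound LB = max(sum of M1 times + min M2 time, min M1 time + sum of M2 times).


LB1 = sum(M1 times) + min(M2 times) = 29 + 4 = 33
LB2 = min(M1 times) + sum(M2 times) = 1 + 35 = 36
Lower bound = max(LB1, LB2) = max(33, 36) = 36

36


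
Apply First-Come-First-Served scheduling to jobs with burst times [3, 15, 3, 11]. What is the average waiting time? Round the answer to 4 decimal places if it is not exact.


FCFS order (as given): [3, 15, 3, 11]
Waiting times:
  Job 1: wait = 0
  Job 2: wait = 3
  Job 3: wait = 18
  Job 4: wait = 21
Sum of waiting times = 42
Average waiting time = 42/4 = 10.5

10.5


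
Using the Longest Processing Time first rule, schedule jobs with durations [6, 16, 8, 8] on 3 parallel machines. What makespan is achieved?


Sort jobs in decreasing order (LPT): [16, 8, 8, 6]
Assign each job to the least loaded machine:
  Machine 1: jobs [16], load = 16
  Machine 2: jobs [8, 6], load = 14
  Machine 3: jobs [8], load = 8
Makespan = max load = 16

16


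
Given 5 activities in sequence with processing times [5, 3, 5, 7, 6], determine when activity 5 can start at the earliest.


Activity 5 starts after activities 1 through 4 complete.
Predecessor durations: [5, 3, 5, 7]
ES = 5 + 3 + 5 + 7 = 20

20


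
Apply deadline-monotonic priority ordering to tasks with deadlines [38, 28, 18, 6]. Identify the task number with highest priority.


Sort tasks by relative deadline (ascending):
  Task 4: deadline = 6
  Task 3: deadline = 18
  Task 2: deadline = 28
  Task 1: deadline = 38
Priority order (highest first): [4, 3, 2, 1]
Highest priority task = 4

4


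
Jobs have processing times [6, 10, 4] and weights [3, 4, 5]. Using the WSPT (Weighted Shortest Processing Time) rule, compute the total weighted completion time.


Compute p/w ratios and sort ascending (WSPT): [(4, 5), (6, 3), (10, 4)]
Compute weighted completion times:
  Job (p=4,w=5): C=4, w*C=5*4=20
  Job (p=6,w=3): C=10, w*C=3*10=30
  Job (p=10,w=4): C=20, w*C=4*20=80
Total weighted completion time = 130

130


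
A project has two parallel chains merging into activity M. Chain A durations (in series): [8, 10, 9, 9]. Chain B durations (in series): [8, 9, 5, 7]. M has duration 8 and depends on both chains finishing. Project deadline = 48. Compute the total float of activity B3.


Forward pass: ES(B3) = sum of predecessors on chain B = 17
EF = ES + duration = 17 + 5 = 22
Backward pass: LF(M) = deadline = 48; LS(M) = 48 - 8 = 40
LF(B3) = LS(M) - sum(successors on chain B) = 40 - 7 = 33
LS = LF - duration = 33 - 5 = 28
Total float = LS - ES = 28 - 17 = 11

11


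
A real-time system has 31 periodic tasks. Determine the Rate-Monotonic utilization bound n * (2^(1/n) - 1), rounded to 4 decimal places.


Compute 2^(1/31) = 1.0226114356
Subtract 1: 1.0226114356 - 1 = 0.0226114356
Multiply by n: 31 * 0.0226114356 = 0.7009545036
Round to 4 dp: 0.7010

0.7010


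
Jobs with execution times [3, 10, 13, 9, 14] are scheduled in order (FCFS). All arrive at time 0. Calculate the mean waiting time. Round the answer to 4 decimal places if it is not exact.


FCFS order (as given): [3, 10, 13, 9, 14]
Waiting times:
  Job 1: wait = 0
  Job 2: wait = 3
  Job 3: wait = 13
  Job 4: wait = 26
  Job 5: wait = 35
Sum of waiting times = 77
Average waiting time = 77/5 = 15.4

15.4


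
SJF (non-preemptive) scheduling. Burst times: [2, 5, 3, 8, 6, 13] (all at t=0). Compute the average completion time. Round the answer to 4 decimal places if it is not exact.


SJF order (ascending): [2, 3, 5, 6, 8, 13]
Completion times:
  Job 1: burst=2, C=2
  Job 2: burst=3, C=5
  Job 3: burst=5, C=10
  Job 4: burst=6, C=16
  Job 5: burst=8, C=24
  Job 6: burst=13, C=37
Average completion = 94/6 = 15.6667

15.6667


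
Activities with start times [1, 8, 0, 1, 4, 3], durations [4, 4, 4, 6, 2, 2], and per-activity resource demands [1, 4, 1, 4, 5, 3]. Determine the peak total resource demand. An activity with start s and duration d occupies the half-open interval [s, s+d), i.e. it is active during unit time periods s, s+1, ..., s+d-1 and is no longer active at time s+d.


Each activity i is active on [start_i, start_i + duration_i).
Compute total resource usage per time slot:
  t=0: active resources = [1], total = 1
  t=1: active resources = [1, 1, 4], total = 6
  t=2: active resources = [1, 1, 4], total = 6
  t=3: active resources = [1, 1, 4, 3], total = 9
  t=4: active resources = [1, 4, 5, 3], total = 13
  t=5: active resources = [4, 5], total = 9
  t=6: active resources = [4], total = 4
  t=7: active resources = [], total = 0
  t=8: active resources = [4], total = 4
  t=9: active resources = [4], total = 4
  t=10: active resources = [4], total = 4
  t=11: active resources = [4], total = 4
Peak resource demand = 13

13


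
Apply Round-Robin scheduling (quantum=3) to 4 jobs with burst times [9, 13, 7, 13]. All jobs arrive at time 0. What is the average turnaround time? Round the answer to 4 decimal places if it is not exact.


Time quantum = 3
Execution trace:
  J1 runs 3 units, time = 3
  J2 runs 3 units, time = 6
  J3 runs 3 units, time = 9
  J4 runs 3 units, time = 12
  J1 runs 3 units, time = 15
  J2 runs 3 units, time = 18
  J3 runs 3 units, time = 21
  J4 runs 3 units, time = 24
  J1 runs 3 units, time = 27
  J2 runs 3 units, time = 30
  J3 runs 1 units, time = 31
  J4 runs 3 units, time = 34
  J2 runs 3 units, time = 37
  J4 runs 3 units, time = 40
  J2 runs 1 units, time = 41
  J4 runs 1 units, time = 42
Finish times: [27, 41, 31, 42]
Average turnaround = 141/4 = 35.25

35.25


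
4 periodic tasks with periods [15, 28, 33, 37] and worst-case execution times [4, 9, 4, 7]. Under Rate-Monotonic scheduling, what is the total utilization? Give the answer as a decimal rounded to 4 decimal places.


Compute individual utilizations (exact fractions):
  Task 1: C/T = 4/15 (approx. 0.2667)
  Task 2: C/T = 9/28 (approx. 0.3214)
  Task 3: C/T = 4/33 (approx. 0.1212)
  Task 4: C/T = 7/37 (approx. 0.1892)
Total utilization U = 4/15 + 9/28 + 4/33 + 7/37 = 153589/170940
Rounded to 4 decimal places: U = 0.8985
RM (Liu & Layland) bound for 4 tasks = 0.756828; compare with U = 153589/170940 (approx. 0.898497)
bound < U <= 1, so the RM sufficient condition is not met (inconclusive; an exact test such as response-time analysis is needed).

0.8985


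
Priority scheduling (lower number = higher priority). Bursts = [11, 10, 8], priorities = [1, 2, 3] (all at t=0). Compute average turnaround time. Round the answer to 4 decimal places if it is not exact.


Sort by priority (ascending = highest first):
Order: [(1, 11), (2, 10), (3, 8)]
Completion times:
  Priority 1, burst=11, C=11
  Priority 2, burst=10, C=21
  Priority 3, burst=8, C=29
Average turnaround = 61/3 = 20.3333

20.3333


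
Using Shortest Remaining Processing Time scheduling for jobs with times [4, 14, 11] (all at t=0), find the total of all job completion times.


Since all jobs arrive at t=0, SRPT equals SPT ordering.
SPT order: [4, 11, 14]
Completion times:
  Job 1: p=4, C=4
  Job 2: p=11, C=15
  Job 3: p=14, C=29
Total completion time = 4 + 15 + 29 = 48

48


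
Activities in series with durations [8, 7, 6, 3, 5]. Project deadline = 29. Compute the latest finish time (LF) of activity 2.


LF(activity 2) = deadline - sum of successor durations
Successors: activities 3 through 5 with durations [6, 3, 5]
Sum of successor durations = 14
LF = 29 - 14 = 15

15


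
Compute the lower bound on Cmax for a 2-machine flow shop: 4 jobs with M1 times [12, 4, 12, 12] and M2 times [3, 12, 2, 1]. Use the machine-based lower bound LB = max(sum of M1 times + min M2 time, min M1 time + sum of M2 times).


LB1 = sum(M1 times) + min(M2 times) = 40 + 1 = 41
LB2 = min(M1 times) + sum(M2 times) = 4 + 18 = 22
Lower bound = max(LB1, LB2) = max(41, 22) = 41

41


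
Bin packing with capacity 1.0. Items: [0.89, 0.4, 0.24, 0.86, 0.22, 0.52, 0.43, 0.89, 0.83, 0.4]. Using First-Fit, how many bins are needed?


Place items sequentially using First-Fit:
  Item 0.89 -> new Bin 1
  Item 0.4 -> new Bin 2
  Item 0.24 -> Bin 2 (now 0.64)
  Item 0.86 -> new Bin 3
  Item 0.22 -> Bin 2 (now 0.86)
  Item 0.52 -> new Bin 4
  Item 0.43 -> Bin 4 (now 0.95)
  Item 0.89 -> new Bin 5
  Item 0.83 -> new Bin 6
  Item 0.4 -> new Bin 7
Total bins used = 7

7


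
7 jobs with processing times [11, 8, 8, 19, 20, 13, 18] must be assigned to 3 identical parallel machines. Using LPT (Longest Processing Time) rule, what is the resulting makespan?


Sort jobs in decreasing order (LPT): [20, 19, 18, 13, 11, 8, 8]
Assign each job to the least loaded machine:
  Machine 1: jobs [20, 8, 8], load = 36
  Machine 2: jobs [19, 11], load = 30
  Machine 3: jobs [18, 13], load = 31
Makespan = max load = 36

36


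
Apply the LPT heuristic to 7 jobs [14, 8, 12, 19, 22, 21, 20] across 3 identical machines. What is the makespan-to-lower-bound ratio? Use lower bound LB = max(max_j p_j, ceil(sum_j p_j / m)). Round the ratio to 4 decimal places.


LPT order: [22, 21, 20, 19, 14, 12, 8]
Machine loads after assignment: [42, 35, 39]
LPT makespan = 42
Lower bound = max(max_job, ceil(total/3)) = max(22, 39) = 39
Ratio = 42 / 39 = 1.0769

1.0769


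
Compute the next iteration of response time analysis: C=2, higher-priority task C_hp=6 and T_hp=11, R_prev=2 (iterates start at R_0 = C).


R_next = C + ceil(R_prev / T_hp) * C_hp
ceil(2 / 11) = ceil(0.1818) = 1
Interference = 1 * 6 = 6
R_next = 2 + 6 = 8

8


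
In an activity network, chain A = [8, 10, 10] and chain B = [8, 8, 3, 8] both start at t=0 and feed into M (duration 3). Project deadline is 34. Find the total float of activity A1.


Forward pass: ES(A1) = sum of predecessors on chain A = 0
EF = ES + duration = 0 + 8 = 8
Backward pass: LF(M) = deadline = 34; LS(M) = 34 - 3 = 31
LF(A1) = LS(M) - sum(successors on chain A) = 31 - 20 = 11
LS = LF - duration = 11 - 8 = 3
Total float = LS - ES = 3 - 0 = 3

3


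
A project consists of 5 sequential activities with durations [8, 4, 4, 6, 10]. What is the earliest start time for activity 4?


Activity 4 starts after activities 1 through 3 complete.
Predecessor durations: [8, 4, 4]
ES = 8 + 4 + 4 = 16

16


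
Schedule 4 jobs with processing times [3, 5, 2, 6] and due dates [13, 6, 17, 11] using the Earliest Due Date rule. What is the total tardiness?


Sort by due date (EDD order): [(5, 6), (6, 11), (3, 13), (2, 17)]
Compute completion times and tardiness:
  Job 1: p=5, d=6, C=5, tardiness=max(0,5-6)=0
  Job 2: p=6, d=11, C=11, tardiness=max(0,11-11)=0
  Job 3: p=3, d=13, C=14, tardiness=max(0,14-13)=1
  Job 4: p=2, d=17, C=16, tardiness=max(0,16-17)=0
Total tardiness = 1

1


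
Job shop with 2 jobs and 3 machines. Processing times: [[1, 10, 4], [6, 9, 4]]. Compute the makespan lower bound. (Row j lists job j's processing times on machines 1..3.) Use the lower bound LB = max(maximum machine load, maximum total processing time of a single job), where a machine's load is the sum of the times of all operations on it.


Machine loads:
  Machine 1: 1 + 6 = 7
  Machine 2: 10 + 9 = 19
  Machine 3: 4 + 4 = 8
Max machine load = 19
Job totals:
  Job 1: 15
  Job 2: 19
Max job total = 19
Lower bound = max(19, 19) = 19

19


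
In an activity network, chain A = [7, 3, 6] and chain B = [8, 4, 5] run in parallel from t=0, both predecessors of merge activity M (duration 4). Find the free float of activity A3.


ES(A3) = sum of predecessors on chain A = 10
EF(A3) = ES + duration = 10 + 6 = 16
Successor of A3 is M. ES(M) = max(sum(A), sum(B)) = max(16, 17) = 17
Free float = ES(successor) - EF(current) = 17 - 16 = 1

1


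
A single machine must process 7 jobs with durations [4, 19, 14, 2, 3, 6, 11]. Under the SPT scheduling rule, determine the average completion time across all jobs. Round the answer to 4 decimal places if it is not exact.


Sort jobs by processing time (SPT order): [2, 3, 4, 6, 11, 14, 19]
Compute completion times sequentially:
  Job 1: processing = 2, completes at 2
  Job 2: processing = 3, completes at 5
  Job 3: processing = 4, completes at 9
  Job 4: processing = 6, completes at 15
  Job 5: processing = 11, completes at 26
  Job 6: processing = 14, completes at 40
  Job 7: processing = 19, completes at 59
Sum of completion times = 156
Average completion time = 156/7 = 22.2857

22.2857


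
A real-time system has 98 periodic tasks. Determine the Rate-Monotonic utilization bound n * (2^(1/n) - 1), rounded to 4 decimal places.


Compute 2^(1/98) = 1.0070980027
Subtract 1: 1.0070980027 - 1 = 0.0070980027
Multiply by n: 98 * 0.0070980027 = 0.6956042646
Round to 4 dp: 0.6956

0.6956


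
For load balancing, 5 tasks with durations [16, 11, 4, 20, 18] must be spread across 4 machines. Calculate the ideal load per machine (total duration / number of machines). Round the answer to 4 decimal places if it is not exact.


Total processing time = 16 + 11 + 4 + 20 + 18 = 69
Number of machines = 4
Ideal balanced load = 69 / 4 = 17.25

17.25


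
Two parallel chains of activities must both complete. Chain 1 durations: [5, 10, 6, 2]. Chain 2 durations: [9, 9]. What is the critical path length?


Path A total = 5 + 10 + 6 + 2 = 23
Path B total = 9 + 9 = 18
Critical path = longest path = max(23, 18) = 23

23


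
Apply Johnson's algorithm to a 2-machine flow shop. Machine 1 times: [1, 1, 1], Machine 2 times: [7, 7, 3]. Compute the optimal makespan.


Apply Johnson's rule:
  Group 1 (a <= b): [(1, 1, 7), (2, 1, 7), (3, 1, 3)]
  Group 2 (a > b): []
Optimal job order: [1, 2, 3]
Schedule:
  Job 1: M1 done at 1, M2 done at 8
  Job 2: M1 done at 2, M2 done at 15
  Job 3: M1 done at 3, M2 done at 18
Makespan = 18

18


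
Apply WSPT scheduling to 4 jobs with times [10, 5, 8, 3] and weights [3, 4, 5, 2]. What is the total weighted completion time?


Compute p/w ratios and sort ascending (WSPT): [(5, 4), (3, 2), (8, 5), (10, 3)]
Compute weighted completion times:
  Job (p=5,w=4): C=5, w*C=4*5=20
  Job (p=3,w=2): C=8, w*C=2*8=16
  Job (p=8,w=5): C=16, w*C=5*16=80
  Job (p=10,w=3): C=26, w*C=3*26=78
Total weighted completion time = 194

194


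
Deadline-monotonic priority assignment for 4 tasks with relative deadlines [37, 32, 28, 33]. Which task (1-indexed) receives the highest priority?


Sort tasks by relative deadline (ascending):
  Task 3: deadline = 28
  Task 2: deadline = 32
  Task 4: deadline = 33
  Task 1: deadline = 37
Priority order (highest first): [3, 2, 4, 1]
Highest priority task = 3

3


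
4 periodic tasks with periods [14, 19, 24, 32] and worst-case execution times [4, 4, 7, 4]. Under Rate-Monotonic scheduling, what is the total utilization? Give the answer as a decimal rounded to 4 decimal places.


Compute individual utilizations (exact fractions):
  Task 1: C/T = 4/14 = 2/7 (approx. 0.2857)
  Task 2: C/T = 4/19 (approx. 0.2105)
  Task 3: C/T = 7/24 (approx. 0.2917)
  Task 4: C/T = 4/32 = 1/8 (approx. 0.125)
Total utilization U = 2/7 + 4/19 + 7/24 + 1/8 = 1457/1596
Rounded to 4 decimal places: U = 0.9129
RM (Liu & Layland) bound for 4 tasks = 0.756828; compare with U = 1457/1596 (approx. 0.912907)
bound < U <= 1, so the RM sufficient condition is not met (inconclusive; an exact test such as response-time analysis is needed).

0.9129


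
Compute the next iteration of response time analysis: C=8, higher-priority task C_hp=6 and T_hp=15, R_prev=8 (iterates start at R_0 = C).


R_next = C + ceil(R_prev / T_hp) * C_hp
ceil(8 / 15) = ceil(0.5333) = 1
Interference = 1 * 6 = 6
R_next = 8 + 6 = 14

14


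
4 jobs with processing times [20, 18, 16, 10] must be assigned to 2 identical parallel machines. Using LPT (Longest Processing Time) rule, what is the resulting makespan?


Sort jobs in decreasing order (LPT): [20, 18, 16, 10]
Assign each job to the least loaded machine:
  Machine 1: jobs [20, 10], load = 30
  Machine 2: jobs [18, 16], load = 34
Makespan = max load = 34

34


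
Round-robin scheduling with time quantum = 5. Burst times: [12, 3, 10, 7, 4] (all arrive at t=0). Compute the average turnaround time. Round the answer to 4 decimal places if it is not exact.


Time quantum = 5
Execution trace:
  J1 runs 5 units, time = 5
  J2 runs 3 units, time = 8
  J3 runs 5 units, time = 13
  J4 runs 5 units, time = 18
  J5 runs 4 units, time = 22
  J1 runs 5 units, time = 27
  J3 runs 5 units, time = 32
  J4 runs 2 units, time = 34
  J1 runs 2 units, time = 36
Finish times: [36, 8, 32, 34, 22]
Average turnaround = 132/5 = 26.4

26.4


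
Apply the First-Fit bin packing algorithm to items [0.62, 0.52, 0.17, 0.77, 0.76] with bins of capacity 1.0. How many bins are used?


Place items sequentially using First-Fit:
  Item 0.62 -> new Bin 1
  Item 0.52 -> new Bin 2
  Item 0.17 -> Bin 1 (now 0.79)
  Item 0.77 -> new Bin 3
  Item 0.76 -> new Bin 4
Total bins used = 4

4


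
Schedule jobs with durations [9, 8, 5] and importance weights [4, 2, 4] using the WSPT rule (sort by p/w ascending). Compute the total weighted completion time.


Compute p/w ratios and sort ascending (WSPT): [(5, 4), (9, 4), (8, 2)]
Compute weighted completion times:
  Job (p=5,w=4): C=5, w*C=4*5=20
  Job (p=9,w=4): C=14, w*C=4*14=56
  Job (p=8,w=2): C=22, w*C=2*22=44
Total weighted completion time = 120

120


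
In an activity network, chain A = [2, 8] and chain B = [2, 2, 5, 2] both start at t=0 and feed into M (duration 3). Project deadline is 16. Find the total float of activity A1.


Forward pass: ES(A1) = sum of predecessors on chain A = 0
EF = ES + duration = 0 + 2 = 2
Backward pass: LF(M) = deadline = 16; LS(M) = 16 - 3 = 13
LF(A1) = LS(M) - sum(successors on chain A) = 13 - 8 = 5
LS = LF - duration = 5 - 2 = 3
Total float = LS - ES = 3 - 0 = 3

3


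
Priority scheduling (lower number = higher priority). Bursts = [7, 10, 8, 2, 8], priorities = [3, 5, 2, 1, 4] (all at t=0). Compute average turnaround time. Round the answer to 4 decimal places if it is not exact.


Sort by priority (ascending = highest first):
Order: [(1, 2), (2, 8), (3, 7), (4, 8), (5, 10)]
Completion times:
  Priority 1, burst=2, C=2
  Priority 2, burst=8, C=10
  Priority 3, burst=7, C=17
  Priority 4, burst=8, C=25
  Priority 5, burst=10, C=35
Average turnaround = 89/5 = 17.8

17.8


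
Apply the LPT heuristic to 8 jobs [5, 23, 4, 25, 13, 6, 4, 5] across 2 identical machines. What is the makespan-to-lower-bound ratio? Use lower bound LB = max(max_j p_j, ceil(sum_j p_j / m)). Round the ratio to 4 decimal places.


LPT order: [25, 23, 13, 6, 5, 5, 4, 4]
Machine loads after assignment: [41, 44]
LPT makespan = 44
Lower bound = max(max_job, ceil(total/2)) = max(25, 43) = 43
Ratio = 44 / 43 = 1.0233

1.0233


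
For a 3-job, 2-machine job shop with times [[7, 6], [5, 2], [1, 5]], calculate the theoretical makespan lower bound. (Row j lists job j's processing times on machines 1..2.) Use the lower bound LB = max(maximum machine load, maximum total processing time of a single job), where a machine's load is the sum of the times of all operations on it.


Machine loads:
  Machine 1: 7 + 5 + 1 = 13
  Machine 2: 6 + 2 + 5 = 13
Max machine load = 13
Job totals:
  Job 1: 13
  Job 2: 7
  Job 3: 6
Max job total = 13
Lower bound = max(13, 13) = 13

13


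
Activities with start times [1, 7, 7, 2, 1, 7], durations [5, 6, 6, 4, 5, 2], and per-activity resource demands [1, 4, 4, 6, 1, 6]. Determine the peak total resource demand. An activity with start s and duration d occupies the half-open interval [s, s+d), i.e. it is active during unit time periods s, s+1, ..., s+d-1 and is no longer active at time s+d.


Each activity i is active on [start_i, start_i + duration_i).
Compute total resource usage per time slot:
  t=0: active resources = [], total = 0
  t=1: active resources = [1, 1], total = 2
  t=2: active resources = [1, 6, 1], total = 8
  t=3: active resources = [1, 6, 1], total = 8
  t=4: active resources = [1, 6, 1], total = 8
  t=5: active resources = [1, 6, 1], total = 8
  t=6: active resources = [], total = 0
  t=7: active resources = [4, 4, 6], total = 14
  t=8: active resources = [4, 4, 6], total = 14
  t=9: active resources = [4, 4], total = 8
  t=10: active resources = [4, 4], total = 8
  t=11: active resources = [4, 4], total = 8
  t=12: active resources = [4, 4], total = 8
Peak resource demand = 14

14


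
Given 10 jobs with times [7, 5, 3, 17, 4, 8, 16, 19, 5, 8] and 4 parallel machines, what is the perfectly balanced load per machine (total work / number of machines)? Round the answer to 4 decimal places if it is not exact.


Total processing time = 7 + 5 + 3 + 17 + 4 + 8 + 16 + 19 + 5 + 8 = 92
Number of machines = 4
Ideal balanced load = 92 / 4 = 23.0

23.0


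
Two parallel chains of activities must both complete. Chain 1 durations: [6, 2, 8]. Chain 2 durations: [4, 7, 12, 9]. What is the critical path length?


Path A total = 6 + 2 + 8 = 16
Path B total = 4 + 7 + 12 + 9 = 32
Critical path = longest path = max(16, 32) = 32

32


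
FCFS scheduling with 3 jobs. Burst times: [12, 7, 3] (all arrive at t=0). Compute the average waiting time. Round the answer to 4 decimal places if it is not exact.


FCFS order (as given): [12, 7, 3]
Waiting times:
  Job 1: wait = 0
  Job 2: wait = 12
  Job 3: wait = 19
Sum of waiting times = 31
Average waiting time = 31/3 = 10.3333

10.3333


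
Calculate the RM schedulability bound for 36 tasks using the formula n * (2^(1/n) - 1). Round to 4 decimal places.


Compute 2^(1/36) = 1.0194406437
Subtract 1: 1.0194406437 - 1 = 0.0194406437
Multiply by n: 36 * 0.0194406437 = 0.6998631732
Round to 4 dp: 0.6999

0.6999


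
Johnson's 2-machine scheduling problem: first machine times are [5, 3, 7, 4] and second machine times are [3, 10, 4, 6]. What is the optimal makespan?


Apply Johnson's rule:
  Group 1 (a <= b): [(2, 3, 10), (4, 4, 6)]
  Group 2 (a > b): [(3, 7, 4), (1, 5, 3)]
Optimal job order: [2, 4, 3, 1]
Schedule:
  Job 2: M1 done at 3, M2 done at 13
  Job 4: M1 done at 7, M2 done at 19
  Job 3: M1 done at 14, M2 done at 23
  Job 1: M1 done at 19, M2 done at 26
Makespan = 26

26


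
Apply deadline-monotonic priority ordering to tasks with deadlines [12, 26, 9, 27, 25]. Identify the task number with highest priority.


Sort tasks by relative deadline (ascending):
  Task 3: deadline = 9
  Task 1: deadline = 12
  Task 5: deadline = 25
  Task 2: deadline = 26
  Task 4: deadline = 27
Priority order (highest first): [3, 1, 5, 2, 4]
Highest priority task = 3

3


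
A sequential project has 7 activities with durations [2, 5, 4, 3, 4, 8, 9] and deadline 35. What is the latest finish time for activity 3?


LF(activity 3) = deadline - sum of successor durations
Successors: activities 4 through 7 with durations [3, 4, 8, 9]
Sum of successor durations = 24
LF = 35 - 24 = 11

11


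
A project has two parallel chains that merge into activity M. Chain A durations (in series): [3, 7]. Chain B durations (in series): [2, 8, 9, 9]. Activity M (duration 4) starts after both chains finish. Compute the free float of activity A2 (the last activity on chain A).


ES(A2) = sum of predecessors on chain A = 3
EF(A2) = ES + duration = 3 + 7 = 10
Successor of A2 is M. ES(M) = max(sum(A), sum(B)) = max(10, 28) = 28
Free float = ES(successor) - EF(current) = 28 - 10 = 18

18


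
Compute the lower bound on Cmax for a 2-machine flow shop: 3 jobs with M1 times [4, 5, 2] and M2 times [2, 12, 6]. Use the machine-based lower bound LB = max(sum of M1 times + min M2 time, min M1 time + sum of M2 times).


LB1 = sum(M1 times) + min(M2 times) = 11 + 2 = 13
LB2 = min(M1 times) + sum(M2 times) = 2 + 20 = 22
Lower bound = max(LB1, LB2) = max(13, 22) = 22

22


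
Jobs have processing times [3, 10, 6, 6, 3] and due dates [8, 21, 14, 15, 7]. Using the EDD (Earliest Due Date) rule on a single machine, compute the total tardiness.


Sort by due date (EDD order): [(3, 7), (3, 8), (6, 14), (6, 15), (10, 21)]
Compute completion times and tardiness:
  Job 1: p=3, d=7, C=3, tardiness=max(0,3-7)=0
  Job 2: p=3, d=8, C=6, tardiness=max(0,6-8)=0
  Job 3: p=6, d=14, C=12, tardiness=max(0,12-14)=0
  Job 4: p=6, d=15, C=18, tardiness=max(0,18-15)=3
  Job 5: p=10, d=21, C=28, tardiness=max(0,28-21)=7
Total tardiness = 10

10


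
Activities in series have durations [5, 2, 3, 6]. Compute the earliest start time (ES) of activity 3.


Activity 3 starts after activities 1 through 2 complete.
Predecessor durations: [5, 2]
ES = 5 + 2 = 7

7


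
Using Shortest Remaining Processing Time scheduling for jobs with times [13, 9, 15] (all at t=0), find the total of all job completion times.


Since all jobs arrive at t=0, SRPT equals SPT ordering.
SPT order: [9, 13, 15]
Completion times:
  Job 1: p=9, C=9
  Job 2: p=13, C=22
  Job 3: p=15, C=37
Total completion time = 9 + 22 + 37 = 68

68


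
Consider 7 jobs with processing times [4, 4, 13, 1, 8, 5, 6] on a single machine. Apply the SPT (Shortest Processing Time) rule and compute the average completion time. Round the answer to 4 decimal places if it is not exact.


Sort jobs by processing time (SPT order): [1, 4, 4, 5, 6, 8, 13]
Compute completion times sequentially:
  Job 1: processing = 1, completes at 1
  Job 2: processing = 4, completes at 5
  Job 3: processing = 4, completes at 9
  Job 4: processing = 5, completes at 14
  Job 5: processing = 6, completes at 20
  Job 6: processing = 8, completes at 28
  Job 7: processing = 13, completes at 41
Sum of completion times = 118
Average completion time = 118/7 = 16.8571

16.8571


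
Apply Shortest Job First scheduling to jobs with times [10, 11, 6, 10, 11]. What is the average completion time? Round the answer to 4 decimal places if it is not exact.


SJF order (ascending): [6, 10, 10, 11, 11]
Completion times:
  Job 1: burst=6, C=6
  Job 2: burst=10, C=16
  Job 3: burst=10, C=26
  Job 4: burst=11, C=37
  Job 5: burst=11, C=48
Average completion = 133/5 = 26.6

26.6


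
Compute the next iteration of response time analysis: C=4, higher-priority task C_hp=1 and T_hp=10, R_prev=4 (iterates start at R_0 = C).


R_next = C + ceil(R_prev / T_hp) * C_hp
ceil(4 / 10) = ceil(0.4) = 1
Interference = 1 * 1 = 1
R_next = 4 + 1 = 5

5


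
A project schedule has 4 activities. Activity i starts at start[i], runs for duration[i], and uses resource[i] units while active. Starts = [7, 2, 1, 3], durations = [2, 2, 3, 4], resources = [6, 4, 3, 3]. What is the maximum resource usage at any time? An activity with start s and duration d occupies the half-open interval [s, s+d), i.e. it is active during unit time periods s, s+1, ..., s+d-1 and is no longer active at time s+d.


Each activity i is active on [start_i, start_i + duration_i).
Compute total resource usage per time slot:
  t=0: active resources = [], total = 0
  t=1: active resources = [3], total = 3
  t=2: active resources = [4, 3], total = 7
  t=3: active resources = [4, 3, 3], total = 10
  t=4: active resources = [3], total = 3
  t=5: active resources = [3], total = 3
  t=6: active resources = [3], total = 3
  t=7: active resources = [6], total = 6
  t=8: active resources = [6], total = 6
Peak resource demand = 10

10


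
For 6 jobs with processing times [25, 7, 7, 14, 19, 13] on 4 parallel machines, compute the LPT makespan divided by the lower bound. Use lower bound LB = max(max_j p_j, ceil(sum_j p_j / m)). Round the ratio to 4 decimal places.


LPT order: [25, 19, 14, 13, 7, 7]
Machine loads after assignment: [25, 19, 21, 20]
LPT makespan = 25
Lower bound = max(max_job, ceil(total/4)) = max(25, 22) = 25
Ratio = 25 / 25 = 1.0

1.0


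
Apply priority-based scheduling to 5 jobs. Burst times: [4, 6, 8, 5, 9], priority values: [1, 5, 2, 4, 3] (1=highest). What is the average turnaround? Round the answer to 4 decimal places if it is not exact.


Sort by priority (ascending = highest first):
Order: [(1, 4), (2, 8), (3, 9), (4, 5), (5, 6)]
Completion times:
  Priority 1, burst=4, C=4
  Priority 2, burst=8, C=12
  Priority 3, burst=9, C=21
  Priority 4, burst=5, C=26
  Priority 5, burst=6, C=32
Average turnaround = 95/5 = 19.0

19.0


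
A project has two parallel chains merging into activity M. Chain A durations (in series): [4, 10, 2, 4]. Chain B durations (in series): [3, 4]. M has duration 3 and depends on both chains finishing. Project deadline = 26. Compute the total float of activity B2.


Forward pass: ES(B2) = sum of predecessors on chain B = 3
EF = ES + duration = 3 + 4 = 7
Backward pass: LF(M) = deadline = 26; LS(M) = 26 - 3 = 23
LF(B2) = LS(M) - sum(successors on chain B) = 23 - 0 = 23
LS = LF - duration = 23 - 4 = 19
Total float = LS - ES = 19 - 3 = 16

16


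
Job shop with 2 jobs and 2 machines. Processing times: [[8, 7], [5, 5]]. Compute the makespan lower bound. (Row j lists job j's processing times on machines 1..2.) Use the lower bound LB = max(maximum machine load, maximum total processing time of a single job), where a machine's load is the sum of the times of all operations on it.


Machine loads:
  Machine 1: 8 + 5 = 13
  Machine 2: 7 + 5 = 12
Max machine load = 13
Job totals:
  Job 1: 15
  Job 2: 10
Max job total = 15
Lower bound = max(13, 15) = 15

15


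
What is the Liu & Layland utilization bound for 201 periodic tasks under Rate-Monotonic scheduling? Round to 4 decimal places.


Compute 2^(1/201) = 1.0034544463
Subtract 1: 1.0034544463 - 1 = 0.0034544463
Multiply by n: 201 * 0.0034544463 = 0.6943437063
Round to 4 dp: 0.6943

0.6943


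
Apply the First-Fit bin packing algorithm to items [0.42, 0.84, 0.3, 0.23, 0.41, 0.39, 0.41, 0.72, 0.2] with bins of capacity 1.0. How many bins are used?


Place items sequentially using First-Fit:
  Item 0.42 -> new Bin 1
  Item 0.84 -> new Bin 2
  Item 0.3 -> Bin 1 (now 0.72)
  Item 0.23 -> Bin 1 (now 0.95)
  Item 0.41 -> new Bin 3
  Item 0.39 -> Bin 3 (now 0.8)
  Item 0.41 -> new Bin 4
  Item 0.72 -> new Bin 5
  Item 0.2 -> Bin 3 (now 1.0)
Total bins used = 5

5


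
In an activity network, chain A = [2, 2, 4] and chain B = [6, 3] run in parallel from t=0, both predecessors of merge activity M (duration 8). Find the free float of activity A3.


ES(A3) = sum of predecessors on chain A = 4
EF(A3) = ES + duration = 4 + 4 = 8
Successor of A3 is M. ES(M) = max(sum(A), sum(B)) = max(8, 9) = 9
Free float = ES(successor) - EF(current) = 9 - 8 = 1

1
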